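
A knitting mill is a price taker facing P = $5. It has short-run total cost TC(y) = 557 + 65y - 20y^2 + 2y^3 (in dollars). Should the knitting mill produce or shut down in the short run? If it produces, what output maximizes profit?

From TC, MC = TC'(y) = 65 - 40y + 6y^2 and AVC = VC/y = 65 - 20y + 2y^2.
The AVC parabola has its vertex at y = 20/4 = 5, where AVC = 65 - 20·5 + 2·5^2 = $15.
Since P = $5 < min AVC = $15, price fails to cover variable cost at any output.
Best response: produce nothing and absorb the $557 fixed cost.

Shut down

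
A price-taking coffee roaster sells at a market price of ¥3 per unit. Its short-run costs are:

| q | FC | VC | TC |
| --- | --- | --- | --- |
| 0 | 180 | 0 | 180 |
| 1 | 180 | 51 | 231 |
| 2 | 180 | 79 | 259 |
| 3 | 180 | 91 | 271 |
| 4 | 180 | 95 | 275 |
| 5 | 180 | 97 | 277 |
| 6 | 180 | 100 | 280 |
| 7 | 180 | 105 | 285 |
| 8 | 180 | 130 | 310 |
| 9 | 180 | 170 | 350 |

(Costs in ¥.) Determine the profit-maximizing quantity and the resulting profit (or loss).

q = 0 (shut down); profit = -¥180

Profit at each row (π = 3q − TC): q=0: -180; q=1: -228; q=2: -253; q=3: -262; q=4: -263; q=5: -262; q=6: -262; q=7: -264; q=8: -286; q=9: -323.
Profit is highest at q = 0. Equivalently, the lowest AVC in the table is 105/7 ≈ ¥15 at q = 7, and P = ¥3 falls below it — price never covers variable cost, so the firm shuts down and loses only its fixed cost.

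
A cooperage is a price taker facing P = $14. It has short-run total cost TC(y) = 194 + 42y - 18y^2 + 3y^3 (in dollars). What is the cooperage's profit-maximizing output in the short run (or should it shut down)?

Variable cost is VC = 42y - 18y^2 + 3y^3, so AVC = VC/y = 42 - 18y + 3y^2 and MC = dTC/dy = 42 - 36y + 9y^2.
AVC hits its minimum where MC = AVC, at y = 3, giving min AVC = 42 - 18·3 + 3·3^2 = $15.
P = $14 lies below min AVC = $15; no output level covers variable cost.
Best response: produce nothing and absorb the $194 fixed cost.

Shut down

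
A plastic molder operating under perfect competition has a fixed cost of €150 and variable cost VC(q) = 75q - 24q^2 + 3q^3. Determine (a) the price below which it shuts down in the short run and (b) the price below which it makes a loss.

Shutdown price = €27; break-even price = €60

AVC = 75 - 24q + 3q^2; minimized at q = 4, giving min AVC = €27. That is the shutdown price.
ATC = 150/q + 75 - 24q + 3q^2. Setting dATC/dq = −150/q^2 − 24 + 6q = 0 gives q = 5 (since 6·5^3 − 24·5^2 = 150).
min ATC = 150/5 + 75 − 24·5 + 3·5^2 = €60. That is the break-even price.
Between these two prices the firm operates at a loss; above €60 it earns a profit.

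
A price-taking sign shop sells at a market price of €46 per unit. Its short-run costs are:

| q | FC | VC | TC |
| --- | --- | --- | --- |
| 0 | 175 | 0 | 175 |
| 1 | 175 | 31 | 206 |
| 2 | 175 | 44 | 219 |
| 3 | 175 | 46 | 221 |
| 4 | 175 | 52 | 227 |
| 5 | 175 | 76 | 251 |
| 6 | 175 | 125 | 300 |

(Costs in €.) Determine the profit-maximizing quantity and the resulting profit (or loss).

q = 5; profit = -€21

Tabulate TR − TC: q=0: -175; q=1: -160; q=2: -127; q=3: -83; q=4: -43; q=5: -21; q=6: -24.
Profit is maximized at q = 5. AVC there is 76/5 = €15.20 ≤ P, so producing beats shutting down (which would give -€175).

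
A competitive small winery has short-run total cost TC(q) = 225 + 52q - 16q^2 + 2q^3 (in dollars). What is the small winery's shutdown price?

The firm shuts down when price falls below the minimum of average variable cost. AVC = VC/q = 52 - 16q + 2q^2.
dAVC/dq = -16 + 4q = 0 gives q = 4. min AVC = 52 - 16·4 + 2·4^2 = 20.
The firm shuts down for any P below $20.

$20 per unit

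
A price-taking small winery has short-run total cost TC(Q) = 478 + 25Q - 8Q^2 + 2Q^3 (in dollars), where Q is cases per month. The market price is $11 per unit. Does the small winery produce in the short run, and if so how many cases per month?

From TC, MC = TC'(Q) = 25 - 16Q + 6Q^2 and AVC = VC/Q = 25 - 8Q + 2Q^2.
AVC hits its minimum where MC = AVC, at Q = 2, giving min AVC = 25 - 8·2 + 2·2^2 = $17.
With P < min AVC ($11 < $17), every unit sold adds to the loss.
Best response: produce nothing and absorb the $478 fixed cost.

Shut down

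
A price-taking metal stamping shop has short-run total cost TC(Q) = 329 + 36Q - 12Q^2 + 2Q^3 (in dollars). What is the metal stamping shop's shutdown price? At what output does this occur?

$18 per unit, at Q = 3

The shutdown price is the minimum of AVC. VC = 36Q - 12Q^2 + 2Q^3, so AVC = 36 - 12Q + 2Q^2.
At the minimum of AVC, MC = AVC. MC = 36 - 24Q + 6Q^2; setting MC = AVC gives 4Q^2 - 12Q = 0, so Q = 3. min AVC = 18.
The firm shuts down for any P below $18.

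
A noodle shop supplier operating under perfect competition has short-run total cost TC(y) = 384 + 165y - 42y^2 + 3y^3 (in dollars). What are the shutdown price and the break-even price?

AVC = 165 - 42y + 3y^2; minimized at y = 7, giving min AVC = $18. That is the shutdown price.
ATC = 384/y + 165 - 42y + 3y^2. Setting dATC/dy = −384/y^2 − 42 + 6y = 0 gives y = 8 (since 6·8^3 − 42·8^2 = 384).
min ATC = 384/8 + 165 − 42·8 + 3·8^2 = $69. That is the break-even price.
For $18 ≤ P < $69 the firm produces at a loss; below $18 it shuts down.

Shutdown price = $18; break-even price = $69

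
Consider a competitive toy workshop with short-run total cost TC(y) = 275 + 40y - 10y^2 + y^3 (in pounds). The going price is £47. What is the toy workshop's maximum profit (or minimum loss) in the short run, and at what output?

AVC = 40 - 10y + y^2 has its minimum £15 at y = 5; price £47 clears that bar, so the firm operates.
MC = 40 - 20y + 3y^2. Setting P = MC and taking the root on the rising branch gives y* = 7.
TR = 47·7 = 329. TC = 275 + 133 = 408. Profit = 329 − 408 = -£79.
Shutting down would mean losing the fixed cost of £275, so operating at a loss of £79 is better by £196.

Profit = -£79 at y = 7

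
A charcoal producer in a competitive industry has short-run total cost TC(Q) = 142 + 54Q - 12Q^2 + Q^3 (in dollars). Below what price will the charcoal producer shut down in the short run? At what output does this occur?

$18 per unit, at Q = 6

Short-run supply begins at min AVC. From VC = 54Q - 12Q^2 + Q^3, AVC = 54 - 12Q + Q^2.
dAVC/dQ = -12 + 2Q = 0 gives Q = 6. min AVC = 54 - 12·6 + 6^2 = 18.
So the shutdown price is $18.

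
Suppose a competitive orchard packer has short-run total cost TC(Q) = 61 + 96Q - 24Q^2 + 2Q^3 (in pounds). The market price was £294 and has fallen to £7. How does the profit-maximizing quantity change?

MC = 96 - 48Q + 6Q^2; the shutdown threshold is min AVC = £24 (at Q = 6).
With P = £294 above the shutdown price, P = MC gives Q = 11.
At P = £7 < min AVC = £24, price no longer covers variable cost at any output, so the firm shuts down: Q = 0.

Output falls from 11 to 0 (the firm shuts down)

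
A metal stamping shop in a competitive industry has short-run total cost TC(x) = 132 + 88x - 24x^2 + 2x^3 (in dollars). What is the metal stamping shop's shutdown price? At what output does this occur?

$16 per unit, at x = 6

The shutdown price is the minimum of AVC. VC = 88x - 24x^2 + 2x^3, so AVC = 88 - 24x + 2x^2.
At the minimum of AVC, MC = AVC. MC = 88 - 48x + 6x^2; setting MC = AVC gives 4x^2 - 24x = 0, so x = 6. min AVC = 16.
The firm shuts down for any P below $16.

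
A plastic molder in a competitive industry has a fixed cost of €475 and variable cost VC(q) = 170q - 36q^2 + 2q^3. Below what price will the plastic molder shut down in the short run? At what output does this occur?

The firm shuts down when price falls below the minimum of average variable cost. AVC = VC/q = 170 - 36q + 2q^2.
dAVC/dq = -36 + 4q = 0 gives q = 9. min AVC = 170 - 36·9 + 2·9^2 = 8.
So the shutdown price is €8.

€8 per unit, at q = 9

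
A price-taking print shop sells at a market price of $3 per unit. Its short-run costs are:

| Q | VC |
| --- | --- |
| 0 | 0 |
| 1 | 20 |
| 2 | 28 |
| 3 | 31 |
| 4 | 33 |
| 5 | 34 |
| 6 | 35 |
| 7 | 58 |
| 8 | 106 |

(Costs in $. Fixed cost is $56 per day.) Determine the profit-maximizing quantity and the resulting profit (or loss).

Compute π = P·Q − TC at each output: Q=0: -56; Q=1: -73; Q=2: -78; Q=3: -78; Q=4: -77; Q=5: -75; Q=6: -73; Q=7: -93; Q=8: -138.
Profit is highest at Q = 0. Equivalently, the lowest AVC in the table is 35/6 ≈ $5.83 at Q = 6, and P = $3 falls below it — price never covers variable cost, so the firm shuts down and loses only its fixed cost.

Q = 0 (shut down); profit = -$56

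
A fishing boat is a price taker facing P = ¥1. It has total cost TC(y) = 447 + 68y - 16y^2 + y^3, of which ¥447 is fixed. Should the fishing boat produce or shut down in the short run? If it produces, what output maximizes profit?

From TC, MC = TC'(y) = 68 - 32y + 3y^2 and AVC = VC/y = 68 - 16y + y^2.
AVC hits its minimum where MC = AVC, at y = 8, giving min AVC = 68 - 16·8 + 8^2 = ¥4.
Since P = ¥1 < min AVC = ¥4, price fails to cover variable cost at any output.
Shutting down limits the loss to fixed cost, ¥447.

Shut down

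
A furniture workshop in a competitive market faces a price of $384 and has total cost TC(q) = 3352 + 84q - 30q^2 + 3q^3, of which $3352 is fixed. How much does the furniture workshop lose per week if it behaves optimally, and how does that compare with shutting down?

AVC = 84 - 30q + 3q^2 has its minimum $9 at q = 5; price $384 clears that bar, so the firm operates.
With MC = 84 - 60q + 9q^2, P = MC on the upward-sloping part at q* = 10.
TR = 384·10 = 3840. TC = 3352 + 840 = 4192. Profit = 3840 − 4192 = -$352.
That loss of $352 beats the $3352 the firm would lose by shutting down; producing recovers $3000 of fixed cost.

Profit = -$352 at q = 10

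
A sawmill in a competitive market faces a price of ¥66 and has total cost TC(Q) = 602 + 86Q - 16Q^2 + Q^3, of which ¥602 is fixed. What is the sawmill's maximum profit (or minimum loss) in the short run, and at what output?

Profit = -¥202 at Q = 10

AVC = 86 - 16Q + Q^2; min AVC = ¥22 at Q = 8. Since P = ¥66 ≥ min AVC, the firm produces.
With MC = 86 - 32Q + 3Q^2, P = MC on the upward-sloping part at Q* = 10.
TR = 66·10 = 660. TC = 602 + 260 = 862. Profit = 660 − 862 = -¥202.
That loss of ¥202 beats the ¥602 the firm would lose by shutting down; producing recovers ¥400 of fixed cost.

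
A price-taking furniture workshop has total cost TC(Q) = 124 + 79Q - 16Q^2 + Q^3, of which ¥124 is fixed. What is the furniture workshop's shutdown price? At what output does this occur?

The firm shuts down when price falls below the minimum of average variable cost. AVC = VC/Q = 79 - 16Q + Q^2.
At the minimum of AVC, MC = AVC. MC = 79 - 32Q + 3Q^2; setting MC = AVC gives 2Q^2 - 16Q = 0, so Q = 8. min AVC = 15.
The firm shuts down for any P below ¥15.

¥15 per unit, at Q = 8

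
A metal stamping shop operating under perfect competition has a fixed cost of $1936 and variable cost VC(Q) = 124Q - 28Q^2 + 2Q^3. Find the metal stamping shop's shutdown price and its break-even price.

Shutdown price = $26; break-even price = $234

Shutdown price = min AVC. AVC = 124 - 28Q + 2Q^2, with vertex at Q = 7 and minimum $26.
ATC = 1936/Q + 124 - 28Q + 2Q^2. Setting dATC/dQ = −1936/Q^2 − 28 + 4Q = 0 gives Q = 11 (since 4·11^3 − 28·11^2 = 1936).
min ATC = 1936/11 + 124 − 28·11 + 2·11^2 = $234. That is the break-even price.
Between these two prices the firm operates at a loss; above $234 it earns a profit.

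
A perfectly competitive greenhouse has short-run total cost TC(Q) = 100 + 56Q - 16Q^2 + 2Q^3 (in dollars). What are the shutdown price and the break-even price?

Shutdown price = min AVC. AVC = 56 - 16Q + 2Q^2, with vertex at Q = 4 and minimum $24.
ATC = 100/Q + 56 - 16Q + 2Q^2. Setting dATC/dQ = −100/Q^2 − 16 + 4Q = 0 gives Q = 5 (since 4·5^3 − 16·5^2 = 100).
min ATC = 100/5 + 56 − 16·5 + 2·5^2 = $46. That is the break-even price.
Between these two prices the firm operates at a loss; above $46 it earns a profit.

Shutdown price = $24; break-even price = $46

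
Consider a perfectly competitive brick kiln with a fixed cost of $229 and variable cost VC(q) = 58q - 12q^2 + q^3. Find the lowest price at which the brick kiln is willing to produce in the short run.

$22 per unit

The shutdown price is the minimum of AVC. VC = 58q - 12q^2 + q^3, so AVC = 58 - 12q + q^2.
At the minimum of AVC, MC = AVC. MC = 58 - 24q + 3q^2; setting MC = AVC gives 2q^2 - 12q = 0, so q = 6. min AVC = 22.
The firm shuts down for any P below $22.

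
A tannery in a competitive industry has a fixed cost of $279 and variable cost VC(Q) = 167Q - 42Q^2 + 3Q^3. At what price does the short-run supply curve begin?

$20 per unit

The firm shuts down when price falls below the minimum of average variable cost. AVC = VC/Q = 167 - 42Q + 3Q^2.
dAVC/dQ = -42 + 6Q = 0 gives Q = 7. min AVC = 167 - 42·7 + 3·7^2 = 20.
For P < $20 the firm produces nothing.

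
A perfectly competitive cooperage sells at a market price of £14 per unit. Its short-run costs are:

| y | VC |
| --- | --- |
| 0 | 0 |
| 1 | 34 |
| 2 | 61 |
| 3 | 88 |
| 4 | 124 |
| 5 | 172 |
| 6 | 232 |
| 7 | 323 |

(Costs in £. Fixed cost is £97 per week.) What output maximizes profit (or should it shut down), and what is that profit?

Profit at each row (π = 14y − TC): y=0: -97; y=1: -117; y=2: -130; y=3: -143; y=4: -165; y=5: -199; y=6: -245; y=7: -322.
Profit is highest at y = 0. Equivalently, the lowest AVC in the table is 88/3 ≈ £29.33 at y = 3, and P = £14 falls below it — price never covers variable cost, so the firm shuts down and loses only its fixed cost.

y = 0 (shut down); profit = -£97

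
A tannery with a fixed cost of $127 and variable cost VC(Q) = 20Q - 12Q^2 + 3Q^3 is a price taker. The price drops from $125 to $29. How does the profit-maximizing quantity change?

MC = 20 - 24Q + 9Q^2; the shutdown threshold is min AVC = $8 (at Q = 2).
With P = $125 above the shutdown price, P = MC gives Q = 5.
At P = $29 ≥ min AVC, set P = MC: Q = 3. The firm stays open but cuts output.

Output falls from 5 to 3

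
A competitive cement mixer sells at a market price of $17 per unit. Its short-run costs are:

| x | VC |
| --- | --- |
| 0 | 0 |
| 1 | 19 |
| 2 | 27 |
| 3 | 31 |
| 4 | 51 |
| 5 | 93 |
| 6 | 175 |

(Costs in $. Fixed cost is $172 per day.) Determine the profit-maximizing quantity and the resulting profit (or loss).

Compute π = P·x − TC at each output: x=0: -172; x=1: -174; x=2: -165; x=3: -152; x=4: -155; x=5: -180; x=6: -245.
Profit is maximized at x = 3. AVC there is 31/3 = $10.33 ≤ P, so producing beats shutting down (which would give -$172).

x = 3; profit = -$152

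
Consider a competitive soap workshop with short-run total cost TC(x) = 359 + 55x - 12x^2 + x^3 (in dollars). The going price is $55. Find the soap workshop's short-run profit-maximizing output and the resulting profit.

Profit = -$103 at x = 8

AVC = 55 - 12x + x^2; min AVC = $19 at x = 6. Since P = $55 ≥ min AVC, the firm produces.
With MC = 55 - 24x + 3x^2, P = MC on the upward-sloping part at x* = 8.
TR = 55·8 = 440. TC = 359 + 184 = 543. Profit = 440 − 543 = -$103.
By producing, the firm covers all variable cost plus $256 of fixed cost; shutting down would lose the full $359.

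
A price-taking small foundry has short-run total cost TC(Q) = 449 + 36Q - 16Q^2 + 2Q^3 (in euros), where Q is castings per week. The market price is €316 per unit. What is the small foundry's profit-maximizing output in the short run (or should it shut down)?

Produce at Q = 10

Strip out fixed cost: VC = 36Q - 16Q^2 + 2Q^3. Then AVC = 36 - 16Q + 2Q^2 and MC = 36 - 32Q + 6Q^2.
AVC is minimized where dAVC/dQ = -16 + 4Q = 0, at Q = 4; min AVC = 36 - 16·4 + 2·4^2 = €4.
Because €316 ≥ €4, revenue can cover variable cost; the firm operates.
P = MC gives -280 - 32Q + 6Q^2 = 0, with roots -14/3 and 10. Take the larger (rising MC): Q* = 10.
Check: AVC at Q = 10 is €76 ≤ P, so revenue covers variable cost.
Profit = P·Q − TC = 316·10 − 1209 = €1951.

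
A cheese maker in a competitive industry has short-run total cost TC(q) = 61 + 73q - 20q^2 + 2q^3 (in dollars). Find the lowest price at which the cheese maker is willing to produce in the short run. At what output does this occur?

Short-run supply begins at min AVC. From VC = 73q - 20q^2 + 2q^3, AVC = 73 - 20q + 2q^2.
dAVC/dq = -20 + 4q = 0 gives q = 5. min AVC = 73 - 20·5 + 2·5^2 = 23.
For P < $23 the firm produces nothing.

$23 per unit, at q = 5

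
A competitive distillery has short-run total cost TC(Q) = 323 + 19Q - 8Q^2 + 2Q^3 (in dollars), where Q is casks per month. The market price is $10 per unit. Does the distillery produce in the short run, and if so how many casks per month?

From TC, MC = TC'(Q) = 19 - 16Q + 6Q^2 and AVC = VC/Q = 19 - 8Q + 2Q^2.
AVC hits its minimum where MC = AVC, at Q = 2, giving min AVC = 19 - 8·2 + 2·2^2 = $11.
P = $10 lies below min AVC = $11; no output level covers variable cost.
The firm minimizes its loss by shutting down and losing only its fixed cost of $323.

Shut down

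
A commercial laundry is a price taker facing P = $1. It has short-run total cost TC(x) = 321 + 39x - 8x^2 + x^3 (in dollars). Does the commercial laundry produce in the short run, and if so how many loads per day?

From TC, MC = TC'(x) = 39 - 16x + 3x^2 and AVC = VC/x = 39 - 8x + x^2.
The AVC parabola has its vertex at x = 8/2 = 4, where AVC = 39 - 8·4 + 4^2 = $23.
With P < min AVC ($1 < $23), every unit sold adds to the loss.
The firm minimizes its loss by shutting down and losing only its fixed cost of $321.

Shut down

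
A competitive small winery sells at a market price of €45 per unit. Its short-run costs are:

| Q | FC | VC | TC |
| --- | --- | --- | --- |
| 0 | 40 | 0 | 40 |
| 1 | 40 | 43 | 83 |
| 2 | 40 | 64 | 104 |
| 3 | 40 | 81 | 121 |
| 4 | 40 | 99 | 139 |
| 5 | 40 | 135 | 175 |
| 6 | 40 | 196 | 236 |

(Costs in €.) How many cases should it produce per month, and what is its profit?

Q = 5; profit = €50

Compute π = P·Q − TC at each output: Q=0: -40; Q=1: -38; Q=2: -14; Q=3: 14; Q=4: 41; Q=5: 50; Q=6: 34.
Profit is maximized at Q = 5. AVC there is 135/5 = €27 ≤ P, so producing beats shutting down (which would give -€40).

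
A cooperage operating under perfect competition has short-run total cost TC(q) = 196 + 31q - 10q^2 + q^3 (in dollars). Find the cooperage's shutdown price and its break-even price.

Shutdown price = $6; break-even price = $38

Shutdown price = min AVC. AVC = 31 - 10q + q^2, with vertex at q = 5 and minimum $6.
ATC = 196/q + 31 - 10q + q^2. Setting dATC/dq = −196/q^2 − 10 + 2q = 0 gives q = 7 (since 2·7^3 − 10·7^2 = 196).
min ATC = 196/7 + 31 − 10·7 + 7^2 = $38. That is the break-even price.
Between these two prices the firm operates at a loss; above $38 it earns a profit.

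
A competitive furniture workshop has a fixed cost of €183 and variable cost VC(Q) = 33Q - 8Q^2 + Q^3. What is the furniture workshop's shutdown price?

The firm shuts down when price falls below the minimum of average variable cost. AVC = VC/Q = 33 - 8Q + Q^2.
At the minimum of AVC, MC = AVC. MC = 33 - 16Q + 3Q^2; setting MC = AVC gives 2Q^2 - 8Q = 0, so Q = 4. min AVC = 17.
So the shutdown price is €17.

€17 per unit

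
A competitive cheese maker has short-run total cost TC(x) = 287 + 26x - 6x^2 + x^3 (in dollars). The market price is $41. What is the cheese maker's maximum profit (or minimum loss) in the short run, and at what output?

AVC = 26 - 6x + x^2 has its minimum $17 at x = 3; price $41 clears that bar, so the firm operates.
MC = 26 - 12x + 3x^2. Setting P = MC and taking the root on the rising branch gives x* = 5.
TR = 41·5 = 205. TC = 287 + 105 = 392. Profit = 205 − 392 = -$187.
By producing, the firm covers all variable cost plus $100 of fixed cost; shutting down would lose the full $287.

Profit = -$187 at x = 5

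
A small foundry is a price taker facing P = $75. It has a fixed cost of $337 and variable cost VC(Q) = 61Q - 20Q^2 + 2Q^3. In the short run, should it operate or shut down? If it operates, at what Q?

Produce at Q = 7

From TC, MC = TC'(Q) = 61 - 40Q + 6Q^2 and AVC = VC/Q = 61 - 20Q + 2Q^2.
The AVC parabola has its vertex at Q = 20/4 = 5, where AVC = 61 - 20·5 + 2·5^2 = $11.
P = $75 exceeds min AVC = $11, so the firm stays open.
Solving P = MC: -14 - 40Q + 6Q^2 = 0 ⇒ Q = -1/3 or 7. On the upward-sloping branch, Q* = 7.
Check: AVC at Q = 7 is $19 ≤ P, so revenue covers variable cost.
Profit = P·Q − TC = 75·7 − 470 = $55.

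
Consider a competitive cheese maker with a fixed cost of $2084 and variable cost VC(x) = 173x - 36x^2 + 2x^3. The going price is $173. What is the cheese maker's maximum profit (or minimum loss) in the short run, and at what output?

AVC = 173 - 36x + 2x^2 has its minimum $11 at x = 9; price $173 clears that bar, so the firm operates.
MC = 173 - 72x + 6x^2. Setting P = MC and taking the root on the rising branch gives x* = 12.
TR = 173·12 = 2076. TC = 2084 + 348 = 2432. Profit = 2076 − 2432 = -$356.
By producing, the firm covers all variable cost plus $1728 of fixed cost; shutting down would lose the full $2084.

Profit = -$356 at x = 12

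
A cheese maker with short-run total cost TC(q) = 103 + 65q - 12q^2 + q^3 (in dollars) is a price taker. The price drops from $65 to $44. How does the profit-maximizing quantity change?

AVC = 65 - 12q + q^2, minimized at q = 6 where min AVC = $29. MC = 65 - 24q + 3q^2.
At P = $65 ≥ min AVC, set P = MC on the rising branch: q = 8.
At P = $44 ≥ min AVC, set P = MC: q = 7. The firm stays open but cuts output.

Output falls from 8 to 7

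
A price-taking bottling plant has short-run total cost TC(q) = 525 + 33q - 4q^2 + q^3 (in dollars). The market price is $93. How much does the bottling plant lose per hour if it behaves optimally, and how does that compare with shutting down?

AVC = 33 - 4q + q^2; min AVC = $29 at q = 2. Since P = $93 ≥ min AVC, the firm produces.
MC = 33 - 8q + 3q^2. Setting P = MC and taking the root on the rising branch gives q* = 6.
TR = 93·6 = 558. TC = 525 + 270 = 795. Profit = 558 − 795 = -$237.
That loss of $237 beats the $525 the firm would lose by shutting down; producing recovers $288 of fixed cost.

Profit = -$237 at q = 6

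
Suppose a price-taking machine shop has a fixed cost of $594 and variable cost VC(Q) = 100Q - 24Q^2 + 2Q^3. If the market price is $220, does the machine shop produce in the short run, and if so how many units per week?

Variable cost is VC = 100Q - 24Q^2 + 2Q^3, so AVC = VC/Q = 100 - 24Q + 2Q^2 and MC = dTC/dQ = 100 - 48Q + 6Q^2.
AVC is minimized where dAVC/dQ = -24 + 4Q = 0, at Q = 6; min AVC = 100 - 24·6 + 2·6^2 = $28.
Because $220 ≥ $28, revenue can cover variable cost; the firm operates.
Set P = MC: 220 = 100 - 48Q + 6Q^2 → -120 - 48Q + 6Q^2 = 0. The roots are Q = -2 and Q = 10; the profit-maximizing output is on the rising part of MC, so Q* = 10.
Check: AVC at Q = 10 is $60 ≤ P, so revenue covers variable cost.
Profit = P·Q − TC = 220·10 − 1194 = $1006.

Produce at Q = 10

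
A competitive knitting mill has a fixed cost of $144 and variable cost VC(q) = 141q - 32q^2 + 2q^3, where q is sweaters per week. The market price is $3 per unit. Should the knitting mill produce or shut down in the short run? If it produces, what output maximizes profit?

From TC, MC = TC'(q) = 141 - 64q + 6q^2 and AVC = VC/q = 141 - 32q + 2q^2.
AVC is minimized where dAVC/dq = -32 + 4q = 0, at q = 8; min AVC = 141 - 32·8 + 2·8^2 = $13.
P = $3 lies below min AVC = $13; no output level covers variable cost.
Shutting down limits the loss to fixed cost, $144.

Shut down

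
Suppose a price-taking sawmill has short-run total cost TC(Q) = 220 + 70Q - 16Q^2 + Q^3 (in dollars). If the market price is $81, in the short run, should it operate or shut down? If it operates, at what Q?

Produce at Q = 11

Strip out fixed cost: VC = 70Q - 16Q^2 + Q^3. Then AVC = 70 - 16Q + Q^2 and MC = 70 - 32Q + 3Q^2.
The AVC parabola has its vertex at Q = 16/2 = 8, where AVC = 70 - 16·8 + 8^2 = $6.
Because $81 ≥ $6, revenue can cover variable cost; the firm operates.
Solving P = MC: -11 - 32Q + 3Q^2 = 0 ⇒ Q = -1/3 or 11. On the upward-sloping branch, Q* = 11.
Check: AVC at Q = 11 is $15 ≤ P, so revenue covers variable cost.
Profit = P·Q − TC = 81·11 − 385 = $506.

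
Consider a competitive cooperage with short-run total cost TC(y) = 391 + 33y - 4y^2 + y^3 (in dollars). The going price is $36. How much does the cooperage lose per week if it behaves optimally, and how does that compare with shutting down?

Profit = -$373 at y = 3

AVC = 33 - 4y + y^2; min AVC = $29 at y = 2. Since P = $36 ≥ min AVC, the firm produces.
With MC = 33 - 8y + 3y^2, P = MC on the upward-sloping part at y* = 3.
TR = 36·3 = 108. TC = 391 + 90 = 481. Profit = 108 − 481 = -$373.
Shutting down would mean losing the fixed cost of $391, so operating at a loss of $373 is better by $18.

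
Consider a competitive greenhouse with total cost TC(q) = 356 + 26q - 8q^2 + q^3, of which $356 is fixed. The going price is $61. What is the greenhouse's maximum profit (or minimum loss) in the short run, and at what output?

AVC = 26 - 8q + q^2; min AVC = $10 at q = 4. Since P = $61 ≥ min AVC, the firm produces.
With MC = 26 - 16q + 3q^2, P = MC on the upward-sloping part at q* = 7.
TR = 61·7 = 427. TC = 356 + 133 = 489. Profit = 427 − 489 = -$62.
That loss of $62 beats the $356 the firm would lose by shutting down; producing recovers $294 of fixed cost.

Profit = -$62 at q = 7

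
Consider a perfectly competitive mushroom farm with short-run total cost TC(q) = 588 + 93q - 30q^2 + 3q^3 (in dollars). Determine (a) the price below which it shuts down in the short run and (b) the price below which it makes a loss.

Shutdown price = min AVC. AVC = 93 - 30q + 3q^2, with vertex at q = 5 and minimum $18.
ATC = 588/q + 93 - 30q + 3q^2. Setting dATC/dq = −588/q^2 − 30 + 6q = 0 gives q = 7 (since 6·7^3 − 30·7^2 = 588).
min ATC = 588/7 + 93 − 30·7 + 3·7^2 = $114. That is the break-even price.
For $18 ≤ P < $114 the firm produces at a loss; below $18 it shuts down.

Shutdown price = $18; break-even price = $114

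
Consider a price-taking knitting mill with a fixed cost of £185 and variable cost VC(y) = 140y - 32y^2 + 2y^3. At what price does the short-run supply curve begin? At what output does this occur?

Short-run supply begins at min AVC. From VC = 140y - 32y^2 + 2y^3, AVC = 140 - 32y + 2y^2.
dAVC/dy = -32 + 4y = 0 gives y = 8. min AVC = 140 - 32·8 + 2·8^2 = 12.
The firm shuts down for any P below £12.

£12 per unit, at y = 8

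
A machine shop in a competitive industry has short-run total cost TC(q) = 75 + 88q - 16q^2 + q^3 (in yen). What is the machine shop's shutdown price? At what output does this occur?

The shutdown price is the minimum of AVC. VC = 88q - 16q^2 + q^3, so AVC = 88 - 16q + q^2.
At the minimum of AVC, MC = AVC. MC = 88 - 32q + 3q^2; setting MC = AVC gives 2q^2 - 16q = 0, so q = 8. min AVC = 24.
So the shutdown price is ¥24.

¥24 per unit, at q = 8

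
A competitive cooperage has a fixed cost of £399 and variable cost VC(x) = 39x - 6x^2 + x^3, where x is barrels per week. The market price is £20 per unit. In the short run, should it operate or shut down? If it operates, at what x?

Strip out fixed cost: VC = 39x - 6x^2 + x^3. Then AVC = 39 - 6x + x^2 and MC = 39 - 12x + 3x^2.
The AVC parabola has its vertex at x = 6/2 = 3, where AVC = 39 - 6·3 + 3^2 = £30.
With P < min AVC (£20 < £30), every unit sold adds to the loss.
Best response: produce nothing and absorb the £399 fixed cost.

Shut down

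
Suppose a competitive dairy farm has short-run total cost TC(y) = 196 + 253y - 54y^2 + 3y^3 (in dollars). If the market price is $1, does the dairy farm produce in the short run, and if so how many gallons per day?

From TC, MC = TC'(y) = 253 - 108y + 9y^2 and AVC = VC/y = 253 - 54y + 3y^2.
AVC hits its minimum where MC = AVC, at y = 9, giving min AVC = 253 - 54·9 + 3·9^2 = $10.
Since P = $1 < min AVC = $10, price fails to cover variable cost at any output.
Best response: produce nothing and absorb the $196 fixed cost.

Shut down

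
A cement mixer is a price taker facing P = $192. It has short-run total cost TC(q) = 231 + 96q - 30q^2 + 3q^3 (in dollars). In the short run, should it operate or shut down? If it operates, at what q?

Produce at q = 8

Variable cost is VC = 96q - 30q^2 + 3q^3, so AVC = VC/q = 96 - 30q + 3q^2 and MC = dTC/dq = 96 - 60q + 9q^2.
AVC hits its minimum where MC = AVC, at q = 5, giving min AVC = 96 - 30·5 + 3·5^2 = $21.
Since P = $192 ≥ min AVC = $21, price covers variable cost and the firm should produce.
Solving P = MC: -96 - 60q + 9q^2 = 0 ⇒ q = -4/3 or 8. On the upward-sloping branch, q* = 8.
Check: AVC at q = 8 is $48 ≤ P, so revenue covers variable cost.
Profit = P·q − TC = 192·8 − 615 = $921.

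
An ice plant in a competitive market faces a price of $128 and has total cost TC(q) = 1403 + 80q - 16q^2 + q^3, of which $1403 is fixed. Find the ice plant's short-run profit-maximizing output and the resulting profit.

AVC = 80 - 16q + q^2 has its minimum $16 at q = 8; price $128 clears that bar, so the firm operates.
With MC = 80 - 32q + 3q^2, P = MC on the upward-sloping part at q* = 12.
TR = 128·12 = 1536. TC = 1403 + 384 = 1787. Profit = 1536 − 1787 = -$251.
Shutting down would mean losing the fixed cost of $1403, so operating at a loss of $251 is better by $1152.

Profit = -$251 at q = 12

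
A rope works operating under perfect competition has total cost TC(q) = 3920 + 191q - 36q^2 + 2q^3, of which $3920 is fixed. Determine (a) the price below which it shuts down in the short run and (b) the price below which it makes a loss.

AVC = 191 - 36q + 2q^2; minimized at q = 9, giving min AVC = $29. That is the shutdown price.
ATC = 3920/q + 191 - 36q + 2q^2. Setting dATC/dq = −3920/q^2 − 36 + 4q = 0 gives q = 14 (since 4·14^3 − 36·14^2 = 3920).
min ATC = 3920/14 + 191 − 36·14 + 2·14^2 = $359. That is the break-even price.
Between these two prices the firm operates at a loss; above $359 it earns a profit.

Shutdown price = $29; break-even price = $359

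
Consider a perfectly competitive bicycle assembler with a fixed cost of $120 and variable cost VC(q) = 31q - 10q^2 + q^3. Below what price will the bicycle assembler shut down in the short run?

Short-run supply begins at min AVC. From VC = 31q - 10q^2 + q^3, AVC = 31 - 10q + q^2.
At the minimum of AVC, MC = AVC. MC = 31 - 20q + 3q^2; setting MC = AVC gives 2q^2 - 10q = 0, so q = 5. min AVC = 6.
The firm shuts down for any P below $6.

$6 per unit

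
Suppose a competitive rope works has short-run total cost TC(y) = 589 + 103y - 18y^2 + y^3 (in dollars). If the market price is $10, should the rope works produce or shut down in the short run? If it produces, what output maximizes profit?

Variable cost is VC = 103y - 18y^2 + y^3, so AVC = VC/y = 103 - 18y + y^2 and MC = dTC/dy = 103 - 36y + 3y^2.
AVC is minimized where dAVC/dy = -18 + 2y = 0, at y = 9; min AVC = 103 - 18·9 + 9^2 = $22.
P = $10 lies below min AVC = $22; no output level covers variable cost.
Shutting down limits the loss to fixed cost, $589.

Shut down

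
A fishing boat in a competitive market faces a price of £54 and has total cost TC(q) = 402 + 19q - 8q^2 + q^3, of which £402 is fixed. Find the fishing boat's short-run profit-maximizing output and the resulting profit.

Profit = -£108 at q = 7

AVC = 19 - 8q + q^2; min AVC = £3 at q = 4. Since P = £54 ≥ min AVC, the firm produces.
With MC = 19 - 16q + 3q^2, P = MC on the upward-sloping part at q* = 7.
TR = 54·7 = 378. TC = 402 + 84 = 486. Profit = 378 − 486 = -£108.
That loss of £108 beats the £402 the firm would lose by shutting down; producing recovers £294 of fixed cost.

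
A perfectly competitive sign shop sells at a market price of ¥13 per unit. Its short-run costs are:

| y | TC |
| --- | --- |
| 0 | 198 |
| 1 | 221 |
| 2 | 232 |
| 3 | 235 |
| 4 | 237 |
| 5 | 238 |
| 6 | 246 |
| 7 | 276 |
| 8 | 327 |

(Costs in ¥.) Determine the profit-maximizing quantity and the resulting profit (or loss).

y = 6; profit = -¥168

Profit at each row (π = 13y − TC): y=0: -198; y=1: -208; y=2: -206; y=3: -196; y=4: -185; y=5: -173; y=6: -168; y=7: -185; y=8: -223.
Profit is maximized at y = 6. AVC there is 48/6 = ¥8 ≤ P, so producing beats shutting down (which would give -¥198).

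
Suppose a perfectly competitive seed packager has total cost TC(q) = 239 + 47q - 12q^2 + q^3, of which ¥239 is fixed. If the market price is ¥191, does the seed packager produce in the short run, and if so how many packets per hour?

Strip out fixed cost: VC = 47q - 12q^2 + q^3. Then AVC = 47 - 12q + q^2 and MC = 47 - 24q + 3q^2.
The AVC parabola has its vertex at q = 12/2 = 6, where AVC = 47 - 12·6 + 6^2 = ¥11.
Because ¥191 ≥ ¥11, revenue can cover variable cost; the firm operates.
Set P = MC: 191 = 47 - 24q + 3q^2 → -144 - 24q + 3q^2 = 0. The roots are q = -4 and q = 12; the profit-maximizing output is on the rising part of MC, so q* = 12.
Check: AVC at q = 12 is ¥47 ≤ P, so revenue covers variable cost.
Profit = P·q − TC = 191·12 − 803 = ¥1489.

Produce at q = 12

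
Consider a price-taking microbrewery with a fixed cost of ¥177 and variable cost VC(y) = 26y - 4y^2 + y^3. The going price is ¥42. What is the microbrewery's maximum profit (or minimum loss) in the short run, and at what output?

AVC = 26 - 4y + y^2 has its minimum ¥22 at y = 2; price ¥42 clears that bar, so the firm operates.
With MC = 26 - 8y + 3y^2, P = MC on the upward-sloping part at y* = 4.
TR = 42·4 = 168. TC = 177 + 104 = 281. Profit = 168 − 281 = -¥113.
That loss of ¥113 beats the ¥177 the firm would lose by shutting down; producing recovers ¥64 of fixed cost.

Profit = -¥113 at y = 4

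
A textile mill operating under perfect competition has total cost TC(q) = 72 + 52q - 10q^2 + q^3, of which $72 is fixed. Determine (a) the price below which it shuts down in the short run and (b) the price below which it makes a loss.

Shutdown price = $27; break-even price = $40

AVC = 52 - 10q + q^2; minimized at q = 5, giving min AVC = $27. That is the shutdown price.
ATC = 72/q + 52 - 10q + q^2. Setting dATC/dq = −72/q^2 − 10 + 2q = 0 gives q = 6 (since 2·6^3 − 10·6^2 = 72).
min ATC = 72/6 + 52 − 10·6 + 6^2 = $40. That is the break-even price.
For $27 ≤ P < $40 the firm produces at a loss; below $27 it shuts down.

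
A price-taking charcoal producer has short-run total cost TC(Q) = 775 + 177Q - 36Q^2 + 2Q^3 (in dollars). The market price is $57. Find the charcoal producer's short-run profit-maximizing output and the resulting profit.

Profit = -$375 at Q = 10

AVC = 177 - 36Q + 2Q^2 has its minimum $15 at Q = 9; price $57 clears that bar, so the firm operates.
MC = 177 - 72Q + 6Q^2. Setting P = MC and taking the root on the rising branch gives Q* = 10.
TR = 57·10 = 570. TC = 775 + 170 = 945. Profit = 570 − 945 = -$375.
By producing, the firm covers all variable cost plus $400 of fixed cost; shutting down would lose the full $775.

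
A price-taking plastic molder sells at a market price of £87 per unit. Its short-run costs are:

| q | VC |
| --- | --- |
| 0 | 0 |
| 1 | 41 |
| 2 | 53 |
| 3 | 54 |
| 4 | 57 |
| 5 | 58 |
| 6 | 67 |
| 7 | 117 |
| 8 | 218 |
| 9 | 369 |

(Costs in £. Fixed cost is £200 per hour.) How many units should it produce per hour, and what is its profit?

Tabulate TR − TC: q=0: -200; q=1: -154; q=2: -79; q=3: 7; q=4: 91; q=5: 177; q=6: 255; q=7: 292; q=8: 278; q=9: 214.
Profit is maximized at q = 7. AVC there is 117/7 = £16.71 ≤ P, so producing beats shutting down (which would give -£200).

q = 7; profit = £292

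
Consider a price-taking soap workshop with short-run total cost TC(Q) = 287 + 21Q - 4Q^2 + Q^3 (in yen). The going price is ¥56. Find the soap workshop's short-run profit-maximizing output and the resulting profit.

Profit = -¥137 at Q = 5

AVC = 21 - 4Q + Q^2 has its minimum ¥17 at Q = 2; price ¥56 clears that bar, so the firm operates.
With MC = 21 - 8Q + 3Q^2, P = MC on the upward-sloping part at Q* = 5.
TR = 56·5 = 280. TC = 287 + 130 = 417. Profit = 280 − 417 = -¥137.
Shutting down would mean losing the fixed cost of ¥287, so operating at a loss of ¥137 is better by ¥150.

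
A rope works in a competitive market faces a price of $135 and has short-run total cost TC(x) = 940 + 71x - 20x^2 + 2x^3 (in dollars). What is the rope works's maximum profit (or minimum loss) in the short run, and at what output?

AVC = 71 - 20x + 2x^2 has its minimum $21 at x = 5; price $135 clears that bar, so the firm operates.
With MC = 71 - 40x + 6x^2, P = MC on the upward-sloping part at x* = 8.
TR = 135·8 = 1080. TC = 940 + 312 = 1252. Profit = 1080 − 1252 = -$172.
By producing, the firm covers all variable cost plus $768 of fixed cost; shutting down would lose the full $940.

Profit = -$172 at x = 8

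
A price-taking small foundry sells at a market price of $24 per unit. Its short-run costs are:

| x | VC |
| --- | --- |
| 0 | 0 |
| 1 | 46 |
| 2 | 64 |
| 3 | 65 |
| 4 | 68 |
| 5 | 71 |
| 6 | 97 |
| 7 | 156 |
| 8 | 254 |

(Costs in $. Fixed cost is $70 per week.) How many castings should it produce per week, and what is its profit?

Tabulate TR − TC: x=0: -70; x=1: -92; x=2: -86; x=3: -63; x=4: -42; x=5: -21; x=6: -23; x=7: -58; x=8: -132.
Profit is maximized at x = 5. AVC there is 71/5 = $14.20 ≤ P, so producing beats shutting down (which would give -$70).

x = 5; profit = -$21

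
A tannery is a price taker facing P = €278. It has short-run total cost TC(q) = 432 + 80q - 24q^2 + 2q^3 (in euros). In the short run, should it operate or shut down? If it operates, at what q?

Variable cost is VC = 80q - 24q^2 + 2q^3, so AVC = VC/q = 80 - 24q + 2q^2 and MC = dTC/dq = 80 - 48q + 6q^2.
AVC is minimized where dAVC/dq = -24 + 4q = 0, at q = 6; min AVC = 80 - 24·6 + 2·6^2 = €8.
Since P = €278 ≥ min AVC = €8, price covers variable cost and the firm should produce.
P = MC gives -198 - 48q + 6q^2 = 0, with roots -3 and 11. Take the larger (rising MC): q* = 11.
Check: AVC at q = 11 is €58 ≤ P, so revenue covers variable cost.
Profit = P·q − TC = 278·11 − 1070 = €1988.

Produce at q = 11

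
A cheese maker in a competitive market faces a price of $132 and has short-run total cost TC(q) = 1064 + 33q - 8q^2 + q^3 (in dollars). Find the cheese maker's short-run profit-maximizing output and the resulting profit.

Profit = -$254 at q = 9

AVC = 33 - 8q + q^2; min AVC = $17 at q = 4. Since P = $132 ≥ min AVC, the firm produces.
With MC = 33 - 16q + 3q^2, P = MC on the upward-sloping part at q* = 9.
TR = 132·9 = 1188. TC = 1064 + 378 = 1442. Profit = 1188 − 1442 = -$254.
Shutting down would mean losing the fixed cost of $1064, so operating at a loss of $254 is better by $810.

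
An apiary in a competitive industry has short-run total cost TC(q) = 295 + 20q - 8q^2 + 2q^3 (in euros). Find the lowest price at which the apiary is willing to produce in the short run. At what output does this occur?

€12 per unit, at q = 2

The firm shuts down when price falls below the minimum of average variable cost. AVC = VC/q = 20 - 8q + 2q^2.
At the minimum of AVC, MC = AVC. MC = 20 - 16q + 6q^2; setting MC = AVC gives 4q^2 - 8q = 0, so q = 2. min AVC = 12.
For P < €12 the firm produces nothing.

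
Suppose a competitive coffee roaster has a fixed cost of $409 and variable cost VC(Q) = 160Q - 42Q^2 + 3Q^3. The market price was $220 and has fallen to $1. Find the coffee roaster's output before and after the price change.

AVC = 160 - 42Q + 3Q^2, minimized at Q = 7 where min AVC = $13. MC = 160 - 84Q + 9Q^2.
With P = $220 above the shutdown price, P = MC gives Q = 10.
At P = $1 < min AVC = $13, price no longer covers variable cost at any output, so the firm shuts down: Q = 0.

Output falls from 10 to 0 (the firm shuts down)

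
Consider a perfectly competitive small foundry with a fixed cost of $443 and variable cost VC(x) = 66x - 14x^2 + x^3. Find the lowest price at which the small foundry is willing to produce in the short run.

$17 per unit

Short-run supply begins at min AVC. From VC = 66x - 14x^2 + x^3, AVC = 66 - 14x + x^2.
At the minimum of AVC, MC = AVC. MC = 66 - 28x + 3x^2; setting MC = AVC gives 2x^2 - 14x = 0, so x = 7. min AVC = 17.
So the shutdown price is $17.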